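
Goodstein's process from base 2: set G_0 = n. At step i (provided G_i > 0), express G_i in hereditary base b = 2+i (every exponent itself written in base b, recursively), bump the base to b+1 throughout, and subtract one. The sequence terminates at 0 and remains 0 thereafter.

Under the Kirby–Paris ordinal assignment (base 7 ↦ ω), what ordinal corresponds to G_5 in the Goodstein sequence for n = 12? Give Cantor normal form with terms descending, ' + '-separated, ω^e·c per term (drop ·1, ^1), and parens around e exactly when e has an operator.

ω^(ω + 1) + ω^2·2 + ω + 4

[0] 12 ≡ 2^(2 + 1) + 2^2 (base 2). Lift 3: 108. −1: 107.
[1] 107 ≡ 3^(3 + 1) + 2·3^2 + 2·3 + 2 (base 3). Lift 4: 1066. −1: 1065.
[2] 1065 ≡ 4^(4 + 1) + 2·4^2 + 2·4 + 1 (base 4). Lift 5: 15686. −1: 15685.
[3] 15685 ≡ 5^(5 + 1) + 2·5^2 + 2·5 (base 5). Lift 6: 280020. −1: 280019.
[4] 280019 ≡ 6^(6 + 1) + 2·6^2 + 6 + 5 (base 6). Lift 7: 5764911. −1: 5764910.
[5] 5764910 ≡ 7^(7 + 1) + 2·7^2 + 7 + 4 (base 7). Lift 8: 134217868. −1: 134217867.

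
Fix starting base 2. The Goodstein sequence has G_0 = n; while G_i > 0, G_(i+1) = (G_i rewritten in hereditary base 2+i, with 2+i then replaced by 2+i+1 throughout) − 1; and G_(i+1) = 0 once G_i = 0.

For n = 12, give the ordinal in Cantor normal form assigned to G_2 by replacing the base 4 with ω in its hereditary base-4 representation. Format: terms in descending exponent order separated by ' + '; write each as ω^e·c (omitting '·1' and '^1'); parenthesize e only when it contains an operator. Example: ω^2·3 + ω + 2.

G_0=12  [base 2] 2^(2 + 1) + 2^2  →[2↦3]→  3^(3 + 1) + 3^3 = 108  −1 ⇒ G_1=107
G_1=107  [base 3] 3^(3 + 1) + 2·3^2 + 2·3 + 2  →[3↦4]→  4^(4 + 1) + 2·4^2 + 2·4 + 2 = 1066  −1 ⇒ G_2=1065
G_2=1065  [base 4] 4^(4 + 1) + 2·4^2 + 2·4 + 1  →[4↦5]→  5^(5 + 1) + 2·5^2 + 2·5 + 1 = 15686  −1 ⇒ G_3=15685

ω^(ω + 1) + ω^2·2 + ω·2 + 1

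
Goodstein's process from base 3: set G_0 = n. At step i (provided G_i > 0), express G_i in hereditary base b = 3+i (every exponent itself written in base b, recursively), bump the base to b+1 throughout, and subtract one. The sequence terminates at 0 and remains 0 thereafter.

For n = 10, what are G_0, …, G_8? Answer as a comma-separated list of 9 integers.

step 0: 10 = 3^2 + 1; sub 4 for 3: 4^2 + 1; = 17; G_1 = 17−1 = 16
step 1: 16 = 4^2; sub 5 for 4: 5^2; = 25; G_2 = 25−1 = 24
step 2: 24 = 4·5 + 4; sub 6 for 5: 4·6 + 4; = 28; G_3 = 28−1 = 27
step 3: 27 = 4·6 + 3; sub 7 for 6: 4·7 + 3; = 31; G_4 = 31−1 = 30
step 4: 30 = 4·7 + 2; sub 8 for 7: 4·8 + 2; = 34; G_5 = 34−1 = 33
step 5: 33 = 4·8 + 1; sub 9 for 8: 4·9 + 1; = 37; G_6 = 37−1 = 36
step 6: 36 = 4·9; sub 10 for 9: 4·10; = 40; G_7 = 40−1 = 39
step 7: 39 = 3·10 + 9; sub 11 for 10: 3·11 + 9; = 42; G_8 = 42−1 = 41

10, 16, 24, 27, 30, 33, 36, 39, 41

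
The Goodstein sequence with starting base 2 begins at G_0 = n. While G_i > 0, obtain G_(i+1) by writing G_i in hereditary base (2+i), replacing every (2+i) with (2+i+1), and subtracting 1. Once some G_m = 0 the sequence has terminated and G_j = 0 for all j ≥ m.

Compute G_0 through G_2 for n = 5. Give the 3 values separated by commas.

5, 27, 255

G_0=5  [base 2] 2^2 + 1  →[2↦3]→  3^3 + 1 = 28  −1 ⇒ G_1=27
G_1=27  [base 3] 3^3  →[3↦4]→  4^4 = 256  −1 ⇒ G_2=255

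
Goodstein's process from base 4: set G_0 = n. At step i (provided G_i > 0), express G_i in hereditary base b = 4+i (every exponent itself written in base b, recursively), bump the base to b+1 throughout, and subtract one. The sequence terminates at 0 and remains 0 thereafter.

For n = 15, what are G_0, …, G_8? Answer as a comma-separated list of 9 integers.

15, 17, 19, 21, 23, 24, 25, 26, 27

(0) 15|_4 = 3·4 + 3 ↦ 3·5 + 3|_5 = 18 ⇒ 17
(1) 17|_5 = 3·5 + 2 ↦ 3·6 + 2|_6 = 20 ⇒ 19
(2) 19|_6 = 3·6 + 1 ↦ 3·7 + 1|_7 = 22 ⇒ 21
(3) 21|_7 = 3·7 ↦ 3·8|_8 = 24 ⇒ 23
(4) 23|_8 = 2·8 + 7 ↦ 2·9 + 7|_9 = 25 ⇒ 24
(5) 24|_9 = 2·9 + 6 ↦ 2·10 + 6|_10 = 26 ⇒ 25
(6) 25|_10 = 2·10 + 5 ↦ 2·11 + 5|_11 = 27 ⇒ 26
(7) 26|_11 = 2·11 + 4 ↦ 2·12 + 4|_12 = 28 ⇒ 27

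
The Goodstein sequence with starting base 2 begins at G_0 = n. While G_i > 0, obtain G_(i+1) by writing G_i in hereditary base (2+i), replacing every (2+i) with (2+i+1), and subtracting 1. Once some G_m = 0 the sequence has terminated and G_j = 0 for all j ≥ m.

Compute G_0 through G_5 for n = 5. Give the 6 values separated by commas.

5, 27, 255, 467, 775, 1197

[0] 5 ≡ 2^2 + 1 (base 2). Lift 3: 28. −1: 27.
[1] 27 ≡ 3^3 (base 3). Lift 4: 256. −1: 255.
[2] 255 ≡ 3·4^3 + 3·4^2 + 3·4 + 3 (base 4). Lift 5: 468. −1: 467.
[3] 467 ≡ 3·5^3 + 3·5^2 + 3·5 + 2 (base 5). Lift 6: 776. −1: 775.
[4] 775 ≡ 3·6^3 + 3·6^2 + 3·6 + 1 (base 6). Lift 7: 1198. −1: 1197.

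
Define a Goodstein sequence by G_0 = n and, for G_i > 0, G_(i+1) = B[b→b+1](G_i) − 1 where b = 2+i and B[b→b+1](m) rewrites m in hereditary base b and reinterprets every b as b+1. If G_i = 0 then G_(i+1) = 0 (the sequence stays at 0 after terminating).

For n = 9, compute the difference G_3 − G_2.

8819

i=0: 9 = 2^(2 + 1) + 1 (b=2); 2→3: 3^(3 + 1) + 1 = 82; 82−1 = 81
i=1: 81 = 3^(3 + 1) (b=3); 3→4: 4^(4 + 1) = 1024; 1024−1 = 1023
i=2: 1023 = 3·4^4 + 3·4^3 + 3·4^2 + 3·4 + 3 (b=4); 4→5: 3·5^5 + 3·5^3 + 3·5^2 + 3·5 + 3 = 9843; 9843−1 = 9842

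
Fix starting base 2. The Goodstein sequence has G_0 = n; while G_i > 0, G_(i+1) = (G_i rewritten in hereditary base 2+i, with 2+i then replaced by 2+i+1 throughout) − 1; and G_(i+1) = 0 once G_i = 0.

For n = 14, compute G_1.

110

G_0 = 14. HB_2(14) = 2^(2 + 1) + 2^2 + 2. Bump = 111. G_1 = 110.
G_1 = 110. HB_3(110) = 3^(3 + 1) + 3^3 + 2. Bump = 1282. G_2 = 1281.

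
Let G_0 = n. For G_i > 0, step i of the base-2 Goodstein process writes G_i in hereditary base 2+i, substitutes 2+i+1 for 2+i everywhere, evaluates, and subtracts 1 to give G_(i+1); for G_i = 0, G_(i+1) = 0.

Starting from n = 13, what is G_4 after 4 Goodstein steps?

280711

G_0=13  [base 2] 2^(2 + 1) + 2^2 + 1  →[2↦3]→  3^(3 + 1) + 3^3 + 1 = 109  −1 ⇒ G_1=108
G_1=108  [base 3] 3^(3 + 1) + 3^3  →[3↦4]→  4^(4 + 1) + 4^4 = 1280  −1 ⇒ G_2=1279
G_2=1279  [base 4] 4^(4 + 1) + 3·4^3 + 3·4^2 + 3·4 + 3  →[4↦5]→  5^(5 + 1) + 3·5^3 + 3·5^2 + 3·5 + 3 = 16093  −1 ⇒ G_3=16092
G_3=16092  [base 5] 5^(5 + 1) + 3·5^3 + 3·5^2 + 3·5 + 2  →[5↦6]→  6^(6 + 1) + 3·6^3 + 3·6^2 + 3·6 + 2 = 280712  −1 ⇒ G_4=280711
G_4=280711  [base 6] 6^(6 + 1) + 3·6^3 + 3·6^2 + 3·6 + 1  →[6↦7]→  7^(7 + 1) + 3·7^3 + 3·7^2 + 3·7 + 1 = 5765999  −1 ⇒ G_5=5765998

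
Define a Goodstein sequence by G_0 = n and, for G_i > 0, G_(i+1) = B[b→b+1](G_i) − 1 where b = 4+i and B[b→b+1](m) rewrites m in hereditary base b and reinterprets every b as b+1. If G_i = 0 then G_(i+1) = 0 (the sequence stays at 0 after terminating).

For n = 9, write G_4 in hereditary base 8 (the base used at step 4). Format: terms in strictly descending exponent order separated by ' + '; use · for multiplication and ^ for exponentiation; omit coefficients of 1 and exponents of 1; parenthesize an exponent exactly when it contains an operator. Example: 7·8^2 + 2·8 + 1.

base 4: 9 = 2·4 + 1; at 5: 2·5 + 1 = 11; next = 10
base 5: 10 = 2·5; at 6: 2·6 = 12; next = 11
base 6: 11 = 6 + 5; at 7: 7 + 5 = 12; next = 11
base 7: 11 = 7 + 4; at 8: 8 + 4 = 12; next = 11
base 8: 11 = 8 + 3; at 9: 9 + 3 = 12; next = 11

8 + 3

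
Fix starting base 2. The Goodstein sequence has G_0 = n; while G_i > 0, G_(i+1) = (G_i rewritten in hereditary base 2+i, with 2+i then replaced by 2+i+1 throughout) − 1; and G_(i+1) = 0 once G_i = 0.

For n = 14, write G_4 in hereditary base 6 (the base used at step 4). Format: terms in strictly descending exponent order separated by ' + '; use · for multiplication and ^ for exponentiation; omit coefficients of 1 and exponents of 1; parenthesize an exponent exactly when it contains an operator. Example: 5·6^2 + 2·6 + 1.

G_0=14  [base 2] 2^(2 + 1) + 2^2 + 2  →[2↦3]→  3^(3 + 1) + 3^3 + 3 = 111  −1 ⇒ G_1=110
G_1=110  [base 3] 3^(3 + 1) + 3^3 + 2  →[3↦4]→  4^(4 + 1) + 4^4 + 2 = 1282  −1 ⇒ G_2=1281
G_2=1281  [base 4] 4^(4 + 1) + 4^4 + 1  →[4↦5]→  5^(5 + 1) + 5^5 + 1 = 18751  −1 ⇒ G_3=18750
G_3=18750  [base 5] 5^(5 + 1) + 5^5  →[5↦6]→  6^(6 + 1) + 6^6 = 326592  −1 ⇒ G_4=326591

6^(6 + 1) + 5·6^5 + 5·6^4 + 5·6^3 + 5·6^2 + 5·6 + 5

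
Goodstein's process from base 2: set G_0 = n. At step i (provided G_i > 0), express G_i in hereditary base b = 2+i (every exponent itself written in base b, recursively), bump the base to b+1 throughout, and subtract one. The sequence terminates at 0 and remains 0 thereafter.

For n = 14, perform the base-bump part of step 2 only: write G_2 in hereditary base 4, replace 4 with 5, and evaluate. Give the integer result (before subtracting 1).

base 2: 14 = 2^(2 + 1) + 2^2 + 2; at 3: 3^(3 + 1) + 3^3 + 3 = 111; next = 110
base 3: 110 = 3^(3 + 1) + 3^3 + 2; at 4: 4^(4 + 1) + 4^4 + 2 = 1282; next = 1281
base 4: 1281 = 4^(4 + 1) + 4^4 + 1; at 5: 5^(5 + 1) + 5^5 + 1 = 18751; next = 18750

18751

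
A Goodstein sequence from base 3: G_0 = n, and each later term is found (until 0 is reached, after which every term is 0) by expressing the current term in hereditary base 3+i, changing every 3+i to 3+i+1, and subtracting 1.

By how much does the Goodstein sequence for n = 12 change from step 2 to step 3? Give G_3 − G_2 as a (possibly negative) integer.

10

(0) 12|_3 = 3^2 + 3 ↦ 4^2 + 4|_4 = 20 ⇒ 19
(1) 19|_4 = 4^2 + 3 ↦ 5^2 + 3|_5 = 28 ⇒ 27
(2) 27|_5 = 5^2 + 2 ↦ 6^2 + 2|_6 = 38 ⇒ 37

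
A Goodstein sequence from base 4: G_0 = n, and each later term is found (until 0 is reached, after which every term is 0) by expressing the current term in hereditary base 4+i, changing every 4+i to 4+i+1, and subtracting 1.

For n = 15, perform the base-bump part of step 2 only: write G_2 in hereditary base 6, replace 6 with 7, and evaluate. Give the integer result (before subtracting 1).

22

(0) 15|_4 = 3·4 + 3 ↦ 3·5 + 3|_5 = 18 ⇒ 17
(1) 17|_5 = 3·5 + 2 ↦ 3·6 + 2|_6 = 20 ⇒ 19
(2) 19|_6 = 3·6 + 1 ↦ 3·7 + 1|_7 = 22 ⇒ 21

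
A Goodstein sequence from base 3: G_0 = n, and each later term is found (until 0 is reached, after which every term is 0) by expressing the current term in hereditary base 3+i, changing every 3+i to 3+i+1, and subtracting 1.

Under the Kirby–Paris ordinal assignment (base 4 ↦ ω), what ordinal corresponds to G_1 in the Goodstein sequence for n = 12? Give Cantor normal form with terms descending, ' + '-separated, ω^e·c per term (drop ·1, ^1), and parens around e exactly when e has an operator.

ω^2 + 3

i=0: 12 = 3^2 + 3 (b=3); 3→4: 4^2 + 4 = 20; 20−1 = 19
i=1: 19 = 4^2 + 3 (b=4); 4→5: 5^2 + 3 = 28; 28−1 = 27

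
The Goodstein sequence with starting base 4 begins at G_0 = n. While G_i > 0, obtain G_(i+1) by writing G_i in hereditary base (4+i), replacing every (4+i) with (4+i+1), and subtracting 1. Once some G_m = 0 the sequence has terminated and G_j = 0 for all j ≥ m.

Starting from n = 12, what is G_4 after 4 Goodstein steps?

17

G_0=12  [base 4] 3·4  →[4↦5]→  3·5 = 15  −1 ⇒ G_1=14
G_1=14  [base 5] 2·5 + 4  →[5↦6]→  2·6 + 4 = 16  −1 ⇒ G_2=15
G_2=15  [base 6] 2·6 + 3  →[6↦7]→  2·7 + 3 = 17  −1 ⇒ G_3=16
G_3=16  [base 7] 2·7 + 2  →[7↦8]→  2·8 + 2 = 18  −1 ⇒ G_4=17
G_4=17  [base 8] 2·8 + 1  →[8↦9]→  2·9 + 1 = 19  −1 ⇒ G_5=18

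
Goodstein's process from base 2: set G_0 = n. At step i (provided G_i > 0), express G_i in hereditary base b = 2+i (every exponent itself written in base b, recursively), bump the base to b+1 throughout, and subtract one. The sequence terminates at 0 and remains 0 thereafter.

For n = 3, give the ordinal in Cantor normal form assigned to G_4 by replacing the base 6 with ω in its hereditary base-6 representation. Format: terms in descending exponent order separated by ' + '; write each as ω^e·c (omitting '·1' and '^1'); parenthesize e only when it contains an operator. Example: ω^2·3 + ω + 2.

1

3 —HB2→ 2 + 1 —bump→ 3 + 1 = 4 —(−1)→ 3
3 —HB3→ 3 —bump→ 4 = 4 —(−1)→ 3
3 —HB4→ 3 —bump→ 3 = 3 —(−1)→ 2
2 —HB5→ 2 —bump→ 2 = 2 —(−1)→ 1
1 —HB6→ 1 —bump→ 1 = 1 —(−1)→ 0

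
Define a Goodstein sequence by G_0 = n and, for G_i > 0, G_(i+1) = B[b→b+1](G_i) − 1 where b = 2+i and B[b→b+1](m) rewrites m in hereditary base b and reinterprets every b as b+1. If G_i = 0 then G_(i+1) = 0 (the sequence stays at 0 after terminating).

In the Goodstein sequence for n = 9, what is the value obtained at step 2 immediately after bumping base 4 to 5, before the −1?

9843

9 —HB2→ 2^(2 + 1) + 1 —bump→ 3^(3 + 1) + 1 = 82 —(−1)→ 81
81 —HB3→ 3^(3 + 1) —bump→ 4^(4 + 1) = 1024 —(−1)→ 1023
1023 —HB4→ 3·4^4 + 3·4^3 + 3·4^2 + 3·4 + 3 —bump→ 3·5^5 + 3·5^3 + 3·5^2 + 3·5 + 3 = 9843 —(−1)→ 9842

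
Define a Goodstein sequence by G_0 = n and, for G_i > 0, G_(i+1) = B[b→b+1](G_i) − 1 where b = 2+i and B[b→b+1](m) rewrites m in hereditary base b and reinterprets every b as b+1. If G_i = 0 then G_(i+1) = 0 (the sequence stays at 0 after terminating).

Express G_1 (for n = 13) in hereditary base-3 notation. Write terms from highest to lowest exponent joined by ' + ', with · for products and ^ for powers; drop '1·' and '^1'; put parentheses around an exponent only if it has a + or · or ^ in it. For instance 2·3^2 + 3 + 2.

G_0 = 13. HB_2(13) = 2^(2 + 1) + 2^2 + 1. Bump = 109. G_1 = 108.
G_1 = 108. HB_3(108) = 3^(3 + 1) + 3^3. Bump = 1280. G_2 = 1279.

3^(3 + 1) + 3^3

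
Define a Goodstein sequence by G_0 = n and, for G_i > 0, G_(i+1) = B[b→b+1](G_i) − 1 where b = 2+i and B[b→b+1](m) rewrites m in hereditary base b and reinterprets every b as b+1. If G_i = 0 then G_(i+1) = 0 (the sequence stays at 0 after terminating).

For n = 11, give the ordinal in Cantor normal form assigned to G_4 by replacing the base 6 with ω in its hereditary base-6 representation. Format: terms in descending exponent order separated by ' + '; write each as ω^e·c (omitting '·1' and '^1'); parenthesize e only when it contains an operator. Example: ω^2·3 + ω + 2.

G_0=11  [base 2] 2^(2 + 1) + 2 + 1  →[2↦3]→  3^(3 + 1) + 3 + 1 = 85  −1 ⇒ G_1=84
G_1=84  [base 3] 3^(3 + 1) + 3  →[3↦4]→  4^(4 + 1) + 4 = 1028  −1 ⇒ G_2=1027
G_2=1027  [base 4] 4^(4 + 1) + 3  →[4↦5]→  5^(5 + 1) + 3 = 15628  −1 ⇒ G_3=15627
G_3=15627  [base 5] 5^(5 + 1) + 2  →[5↦6]→  6^(6 + 1) + 2 = 279938  −1 ⇒ G_4=279937
G_4=279937  [base 6] 6^(6 + 1) + 1  →[6↦7]→  7^(7 + 1) + 1 = 5764802  −1 ⇒ G_5=5764801

ω^(ω + 1) + 1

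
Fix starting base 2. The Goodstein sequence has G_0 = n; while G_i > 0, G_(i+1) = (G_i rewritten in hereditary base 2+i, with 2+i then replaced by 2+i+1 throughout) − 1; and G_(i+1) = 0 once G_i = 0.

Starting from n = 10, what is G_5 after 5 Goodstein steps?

4215754

i=0: 10 = 2^(2 + 1) + 2 (b=2); 2→3: 3^(3 + 1) + 3 = 84; 84−1 = 83
i=1: 83 = 3^(3 + 1) + 2 (b=3); 3→4: 4^(4 + 1) + 2 = 1026; 1026−1 = 1025
i=2: 1025 = 4^(4 + 1) + 1 (b=4); 4→5: 5^(5 + 1) + 1 = 15626; 15626−1 = 15625
i=3: 15625 = 5^(5 + 1) (b=5); 5→6: 6^(6 + 1) = 279936; 279936−1 = 279935
i=4: 279935 = 5·6^6 + 5·6^5 + 5·6^4 + 5·6^3 + 5·6^2 + 5·6 + 5 (b=6); 6→7: 5·7^7 + 5·7^5 + 5·7^4 + 5·7^3 + 5·7^2 + 5·7 + 5 = 4215755; 4215755−1 = 4215754
i=5: 4215754 = 5·7^7 + 5·7^5 + 5·7^4 + 5·7^3 + 5·7^2 + 5·7 + 4 (b=7); 7→8: 5·8^8 + 5·8^5 + 5·8^4 + 5·8^3 + 5·8^2 + 5·8 + 4 = 84073324; 84073324−1 = 84073323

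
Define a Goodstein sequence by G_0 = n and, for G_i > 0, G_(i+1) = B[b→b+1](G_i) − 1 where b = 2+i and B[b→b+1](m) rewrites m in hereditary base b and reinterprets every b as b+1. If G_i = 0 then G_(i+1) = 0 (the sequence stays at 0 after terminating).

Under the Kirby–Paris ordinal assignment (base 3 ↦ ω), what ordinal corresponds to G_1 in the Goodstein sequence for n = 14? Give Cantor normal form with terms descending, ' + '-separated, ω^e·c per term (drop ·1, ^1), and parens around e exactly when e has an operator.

ω^(ω + 1) + ω^ω + 2

base 2: 14 = 2^(2 + 1) + 2^2 + 2; at 3: 3^(3 + 1) + 3^3 + 3 = 111; next = 110
base 3: 110 = 3^(3 + 1) + 3^3 + 2; at 4: 4^(4 + 1) + 4^4 + 2 = 1282; next = 1281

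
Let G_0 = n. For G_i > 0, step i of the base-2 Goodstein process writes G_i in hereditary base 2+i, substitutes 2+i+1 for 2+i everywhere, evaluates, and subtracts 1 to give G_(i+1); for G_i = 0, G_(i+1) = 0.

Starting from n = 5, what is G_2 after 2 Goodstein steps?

G_0=5  [base 2] 2^2 + 1  →[2↦3]→  3^3 + 1 = 28  −1 ⇒ G_1=27
G_1=27  [base 3] 3^3  →[3↦4]→  4^4 = 256  −1 ⇒ G_2=255
G_2=255  [base 4] 3·4^3 + 3·4^2 + 3·4 + 3  →[4↦5]→  3·5^3 + 3·5^2 + 3·5 + 3 = 468  −1 ⇒ G_3=467

255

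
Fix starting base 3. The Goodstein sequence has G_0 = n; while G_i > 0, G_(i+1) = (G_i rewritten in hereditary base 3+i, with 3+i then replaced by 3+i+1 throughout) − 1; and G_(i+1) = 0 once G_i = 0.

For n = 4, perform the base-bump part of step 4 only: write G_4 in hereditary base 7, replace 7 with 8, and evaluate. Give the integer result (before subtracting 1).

i=0: 4 = 3 + 1 (b=3); 3→4: 4 + 1 = 5; 5−1 = 4
i=1: 4 = 4 (b=4); 4→5: 5 = 5; 5−1 = 4
i=2: 4 = 4 (b=5); 5→6: 4 = 4; 4−1 = 3
i=3: 3 = 3 (b=6); 6→7: 3 = 3; 3−1 = 2
i=4: 2 = 2 (b=7); 7→8: 2 = 2; 2−1 = 1

2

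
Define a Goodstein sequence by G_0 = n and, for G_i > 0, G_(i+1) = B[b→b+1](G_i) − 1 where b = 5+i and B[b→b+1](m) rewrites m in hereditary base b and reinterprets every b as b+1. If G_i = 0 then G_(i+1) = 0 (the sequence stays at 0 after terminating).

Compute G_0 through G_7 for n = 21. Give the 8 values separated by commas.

21, 24, 27, 29, 31, 33, 35, 37

base 5: 21 = 4·5 + 1; at 6: 4·6 + 1 = 25; next = 24
base 6: 24 = 4·6; at 7: 4·7 = 28; next = 27
base 7: 27 = 3·7 + 6; at 8: 3·8 + 6 = 30; next = 29
base 8: 29 = 3·8 + 5; at 9: 3·9 + 5 = 32; next = 31
base 9: 31 = 3·9 + 4; at 10: 3·10 + 4 = 34; next = 33
base 10: 33 = 3·10 + 3; at 11: 3·11 + 3 = 36; next = 35
base 11: 35 = 3·11 + 2; at 12: 3·12 + 2 = 38; next = 37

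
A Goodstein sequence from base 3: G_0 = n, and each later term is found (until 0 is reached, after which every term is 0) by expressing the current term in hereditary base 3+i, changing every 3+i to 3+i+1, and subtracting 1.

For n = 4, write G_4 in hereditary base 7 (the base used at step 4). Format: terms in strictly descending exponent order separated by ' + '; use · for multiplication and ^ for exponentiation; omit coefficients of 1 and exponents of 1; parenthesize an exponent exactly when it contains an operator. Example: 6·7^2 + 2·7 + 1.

G_0 = 4. HB_3(4) = 3 + 1. Bump = 5. G_1 = 4.
G_1 = 4. HB_4(4) = 4. Bump = 5. G_2 = 4.
G_2 = 4. HB_5(4) = 4. Bump = 4. G_3 = 3.
G_3 = 3. HB_6(3) = 3. Bump = 3. G_4 = 2.

2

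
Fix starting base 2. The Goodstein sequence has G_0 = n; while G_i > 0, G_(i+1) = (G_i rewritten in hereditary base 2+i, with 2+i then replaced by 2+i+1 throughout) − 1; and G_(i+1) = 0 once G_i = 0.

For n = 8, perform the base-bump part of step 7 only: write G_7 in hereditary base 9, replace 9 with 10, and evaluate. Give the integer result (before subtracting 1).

i=0: 8 = 2^(2 + 1) (b=2); 2→3: 3^(3 + 1) = 81; 81−1 = 80
i=1: 80 = 2·3^3 + 2·3^2 + 2·3 + 2 (b=3); 3→4: 2·4^4 + 2·4^2 + 2·4 + 2 = 554; 554−1 = 553
i=2: 553 = 2·4^4 + 2·4^2 + 2·4 + 1 (b=4); 4→5: 2·5^5 + 2·5^2 + 2·5 + 1 = 6311; 6311−1 = 6310
i=3: 6310 = 2·5^5 + 2·5^2 + 2·5 (b=5); 5→6: 2·6^6 + 2·6^2 + 2·6 = 93396; 93396−1 = 93395
i=4: 93395 = 2·6^6 + 2·6^2 + 6 + 5 (b=6); 6→7: 2·7^7 + 2·7^2 + 7 + 5 = 1647196; 1647196−1 = 1647195
i=5: 1647195 = 2·7^7 + 2·7^2 + 7 + 4 (b=7); 7→8: 2·8^8 + 2·8^2 + 8 + 4 = 33554572; 33554572−1 = 33554571
i=6: 33554571 = 2·8^8 + 2·8^2 + 8 + 3 (b=8); 8→9: 2·9^9 + 2·9^2 + 9 + 3 = 774841152; 774841152−1 = 774841151

20000000212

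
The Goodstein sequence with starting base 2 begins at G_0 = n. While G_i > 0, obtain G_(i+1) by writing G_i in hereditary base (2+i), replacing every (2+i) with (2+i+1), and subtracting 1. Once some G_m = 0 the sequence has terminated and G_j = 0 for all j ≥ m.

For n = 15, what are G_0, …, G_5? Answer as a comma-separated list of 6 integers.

15, 111, 1283, 18752, 326593, 6588344

[0] 15 ≡ 2^(2 + 1) + 2^2 + 2 + 1 (base 2). Lift 3: 112. −1: 111.
[1] 111 ≡ 3^(3 + 1) + 3^3 + 3 (base 3). Lift 4: 1284. −1: 1283.
[2] 1283 ≡ 4^(4 + 1) + 4^4 + 3 (base 4). Lift 5: 18753. −1: 18752.
[3] 18752 ≡ 5^(5 + 1) + 5^5 + 2 (base 5). Lift 6: 326594. −1: 326593.
[4] 326593 ≡ 6^(6 + 1) + 6^6 + 1 (base 6). Lift 7: 6588345. −1: 6588344.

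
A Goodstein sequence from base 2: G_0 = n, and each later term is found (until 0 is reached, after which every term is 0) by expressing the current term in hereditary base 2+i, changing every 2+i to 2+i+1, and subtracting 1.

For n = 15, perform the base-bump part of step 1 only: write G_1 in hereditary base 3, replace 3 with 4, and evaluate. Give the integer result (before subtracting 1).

1284

G_0 = 15. HB_2(15) = 2^(2 + 1) + 2^2 + 2 + 1. Bump = 112. G_1 = 111.
G_1 = 111. HB_3(111) = 3^(3 + 1) + 3^3 + 3. Bump = 1284. G_2 = 1283.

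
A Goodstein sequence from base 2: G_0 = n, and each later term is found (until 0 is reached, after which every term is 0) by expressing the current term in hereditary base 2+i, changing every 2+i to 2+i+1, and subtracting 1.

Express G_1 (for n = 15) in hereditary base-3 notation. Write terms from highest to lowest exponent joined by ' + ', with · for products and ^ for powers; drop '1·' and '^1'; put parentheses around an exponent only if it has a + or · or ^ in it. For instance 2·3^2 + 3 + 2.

3^(3 + 1) + 3^3 + 3

15 —HB2→ 2^(2 + 1) + 2^2 + 2 + 1 —bump→ 3^(3 + 1) + 3^3 + 3 + 1 = 112 —(−1)→ 111
111 —HB3→ 3^(3 + 1) + 3^3 + 3 —bump→ 4^(4 + 1) + 4^4 + 4 = 1284 —(−1)→ 1283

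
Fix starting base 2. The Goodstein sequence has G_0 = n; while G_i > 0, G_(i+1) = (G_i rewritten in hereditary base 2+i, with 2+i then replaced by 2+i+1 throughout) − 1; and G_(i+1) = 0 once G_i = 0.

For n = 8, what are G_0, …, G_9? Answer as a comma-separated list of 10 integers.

8, 80, 553, 6310, 93395, 1647195, 33554571, 774841151, 20000000211, 570623341475

[0] 8 ≡ 2^(2 + 1) (base 2). Lift 3: 81. −1: 80.
[1] 80 ≡ 2·3^3 + 2·3^2 + 2·3 + 2 (base 3). Lift 4: 554. −1: 553.
[2] 553 ≡ 2·4^4 + 2·4^2 + 2·4 + 1 (base 4). Lift 5: 6311. −1: 6310.
[3] 6310 ≡ 2·5^5 + 2·5^2 + 2·5 (base 5). Lift 6: 93396. −1: 93395.
[4] 93395 ≡ 2·6^6 + 2·6^2 + 6 + 5 (base 6). Lift 7: 1647196. −1: 1647195.
[5] 1647195 ≡ 2·7^7 + 2·7^2 + 7 + 4 (base 7). Lift 8: 33554572. −1: 33554571.
[6] 33554571 ≡ 2·8^8 + 2·8^2 + 8 + 3 (base 8). Lift 9: 774841152. −1: 774841151.
[7] 774841151 ≡ 2·9^9 + 2·9^2 + 9 + 2 (base 9). Lift 10: 20000000212. −1: 20000000211.
[8] 20000000211 ≡ 2·10^10 + 2·10^2 + 10 + 1 (base 10). Lift 11: 570623341476. −1: 570623341475.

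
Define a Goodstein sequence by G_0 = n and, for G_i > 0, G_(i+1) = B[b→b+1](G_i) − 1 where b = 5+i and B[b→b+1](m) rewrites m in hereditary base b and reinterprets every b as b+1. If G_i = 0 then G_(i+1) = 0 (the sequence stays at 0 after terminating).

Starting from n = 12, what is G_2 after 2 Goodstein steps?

14

G_0=12  [base 5] 2·5 + 2  →[5↦6]→  2·6 + 2 = 14  −1 ⇒ G_1=13
G_1=13  [base 6] 2·6 + 1  →[6↦7]→  2·7 + 1 = 15  −1 ⇒ G_2=14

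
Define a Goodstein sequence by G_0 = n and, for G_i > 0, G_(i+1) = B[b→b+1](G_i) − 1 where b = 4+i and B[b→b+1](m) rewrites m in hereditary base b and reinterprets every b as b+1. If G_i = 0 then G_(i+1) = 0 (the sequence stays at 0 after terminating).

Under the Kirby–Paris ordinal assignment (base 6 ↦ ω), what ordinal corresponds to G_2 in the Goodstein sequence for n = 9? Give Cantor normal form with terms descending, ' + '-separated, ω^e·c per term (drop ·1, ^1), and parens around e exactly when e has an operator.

9 —HB4→ 2·4 + 1 —bump→ 2·5 + 1 = 11 —(−1)→ 10
10 —HB5→ 2·5 —bump→ 2·6 = 12 —(−1)→ 11

ω + 5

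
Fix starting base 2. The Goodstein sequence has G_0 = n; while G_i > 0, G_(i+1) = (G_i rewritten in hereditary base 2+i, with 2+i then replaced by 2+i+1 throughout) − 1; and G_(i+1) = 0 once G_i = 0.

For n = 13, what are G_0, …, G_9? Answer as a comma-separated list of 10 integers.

base 2: 13 = 2^(2 + 1) + 2^2 + 1; at 3: 3^(3 + 1) + 3^3 + 1 = 109; next = 108
base 3: 108 = 3^(3 + 1) + 3^3; at 4: 4^(4 + 1) + 4^4 = 1280; next = 1279
base 4: 1279 = 4^(4 + 1) + 3·4^3 + 3·4^2 + 3·4 + 3; at 5: 5^(5 + 1) + 3·5^3 + 3·5^2 + 3·5 + 3 = 16093; next = 16092
base 5: 16092 = 5^(5 + 1) + 3·5^3 + 3·5^2 + 3·5 + 2; at 6: 6^(6 + 1) + 3·6^3 + 3·6^2 + 3·6 + 2 = 280712; next = 280711
base 6: 280711 = 6^(6 + 1) + 3·6^3 + 3·6^2 + 3·6 + 1; at 7: 7^(7 + 1) + 3·7^3 + 3·7^2 + 3·7 + 1 = 5765999; next = 5765998
base 7: 5765998 = 7^(7 + 1) + 3·7^3 + 3·7^2 + 3·7; at 8: 8^(8 + 1) + 3·8^3 + 3·8^2 + 3·8 = 134219480; next = 134219479
base 8: 134219479 = 8^(8 + 1) + 3·8^3 + 3·8^2 + 2·8 + 7; at 9: 9^(9 + 1) + 3·9^3 + 3·9^2 + 2·9 + 7 = 3486786856; next = 3486786855
base 9: 3486786855 = 9^(9 + 1) + 3·9^3 + 3·9^2 + 2·9 + 6; at 10: 10^(10 + 1) + 3·10^3 + 3·10^2 + 2·10 + 6 = 100000003326; next = 100000003325
base 10: 100000003325 = 10^(10 + 1) + 3·10^3 + 3·10^2 + 2·10 + 5; at 11: 11^(11 + 1) + 3·11^3 + 3·11^2 + 2·11 + 5 = 3138428381104; next = 3138428381103

13, 108, 1279, 16092, 280711, 5765998, 134219479, 3486786855, 100000003325, 3138428381103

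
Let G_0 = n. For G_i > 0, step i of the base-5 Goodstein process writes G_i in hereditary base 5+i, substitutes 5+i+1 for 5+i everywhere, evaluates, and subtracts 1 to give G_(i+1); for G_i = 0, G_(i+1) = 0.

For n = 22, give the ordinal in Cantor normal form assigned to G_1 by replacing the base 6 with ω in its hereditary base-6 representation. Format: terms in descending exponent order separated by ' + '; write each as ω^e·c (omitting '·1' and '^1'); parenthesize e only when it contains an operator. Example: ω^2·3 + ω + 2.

G_0 = 22. HB_5(22) = 4·5 + 2. Bump = 26. G_1 = 25.
G_1 = 25. HB_6(25) = 4·6 + 1. Bump = 29. G_2 = 28.

ω·4 + 1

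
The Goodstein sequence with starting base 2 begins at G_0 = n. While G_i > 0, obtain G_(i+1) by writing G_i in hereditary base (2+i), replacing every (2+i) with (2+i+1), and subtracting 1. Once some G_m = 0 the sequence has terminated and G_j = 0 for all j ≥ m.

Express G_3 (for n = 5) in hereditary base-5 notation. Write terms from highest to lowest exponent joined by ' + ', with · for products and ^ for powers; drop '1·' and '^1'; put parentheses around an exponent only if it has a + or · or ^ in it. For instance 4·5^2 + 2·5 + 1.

base 2: 5 = 2^2 + 1; at 3: 3^3 + 1 = 28; next = 27
base 3: 27 = 3^3; at 4: 4^4 = 256; next = 255
base 4: 255 = 3·4^3 + 3·4^2 + 3·4 + 3; at 5: 3·5^3 + 3·5^2 + 3·5 + 3 = 468; next = 467

3·5^3 + 3·5^2 + 3·5 + 2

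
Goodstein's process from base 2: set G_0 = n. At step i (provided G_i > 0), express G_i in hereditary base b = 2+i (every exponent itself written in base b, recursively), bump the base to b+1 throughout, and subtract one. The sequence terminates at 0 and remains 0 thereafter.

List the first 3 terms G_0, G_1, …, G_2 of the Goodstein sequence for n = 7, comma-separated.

G_0 = 7. HB_2(7) = 2^2 + 2 + 1. Bump = 31. G_1 = 30.
G_1 = 30. HB_3(30) = 3^3 + 3. Bump = 260. G_2 = 259.

7, 30, 259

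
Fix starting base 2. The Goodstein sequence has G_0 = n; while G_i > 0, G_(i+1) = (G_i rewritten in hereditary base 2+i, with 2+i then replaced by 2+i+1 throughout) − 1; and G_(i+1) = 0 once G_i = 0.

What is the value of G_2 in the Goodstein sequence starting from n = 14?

1281

base 2: 14 = 2^(2 + 1) + 2^2 + 2; at 3: 3^(3 + 1) + 3^3 + 3 = 111; next = 110
base 3: 110 = 3^(3 + 1) + 3^3 + 2; at 4: 4^(4 + 1) + 4^4 + 2 = 1282; next = 1281
base 4: 1281 = 4^(4 + 1) + 4^4 + 1; at 5: 5^(5 + 1) + 5^5 + 1 = 18751; next = 18750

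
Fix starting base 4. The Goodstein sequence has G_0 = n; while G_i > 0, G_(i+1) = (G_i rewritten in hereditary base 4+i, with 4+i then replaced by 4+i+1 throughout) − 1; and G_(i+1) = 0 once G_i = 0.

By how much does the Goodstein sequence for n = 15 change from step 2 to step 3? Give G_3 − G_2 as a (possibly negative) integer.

2

i=0: 15 = 3·4 + 3 (b=4); 4→5: 3·5 + 3 = 18; 18−1 = 17
i=1: 17 = 3·5 + 2 (b=5); 5→6: 3·6 + 2 = 20; 20−1 = 19
i=2: 19 = 3·6 + 1 (b=6); 6→7: 3·7 + 1 = 22; 22−1 = 21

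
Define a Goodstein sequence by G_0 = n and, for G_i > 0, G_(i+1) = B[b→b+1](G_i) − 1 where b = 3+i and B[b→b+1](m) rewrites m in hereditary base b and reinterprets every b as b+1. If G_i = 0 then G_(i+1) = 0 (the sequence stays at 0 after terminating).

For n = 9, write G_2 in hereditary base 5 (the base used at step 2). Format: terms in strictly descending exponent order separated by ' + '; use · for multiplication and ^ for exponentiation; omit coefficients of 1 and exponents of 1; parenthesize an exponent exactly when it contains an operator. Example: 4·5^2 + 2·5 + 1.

base 3: 9 = 3^2; at 4: 4^2 = 16; next = 15
base 4: 15 = 3·4 + 3; at 5: 3·5 + 3 = 18; next = 17
base 5: 17 = 3·5 + 2; at 6: 3·6 + 2 = 20; next = 19

3·5 + 2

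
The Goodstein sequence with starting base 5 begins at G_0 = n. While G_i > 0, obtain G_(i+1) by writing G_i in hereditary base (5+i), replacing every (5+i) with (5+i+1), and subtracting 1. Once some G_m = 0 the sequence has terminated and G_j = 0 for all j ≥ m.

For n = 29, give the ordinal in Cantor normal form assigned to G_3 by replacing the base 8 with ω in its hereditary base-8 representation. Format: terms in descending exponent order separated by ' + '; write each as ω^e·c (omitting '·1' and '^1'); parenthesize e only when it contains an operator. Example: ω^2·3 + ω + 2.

ω^2 + 1

29 —HB5→ 5^2 + 4 —bump→ 6^2 + 4 = 40 —(−1)→ 39
39 —HB6→ 6^2 + 3 —bump→ 7^2 + 3 = 52 —(−1)→ 51
51 —HB7→ 7^2 + 2 —bump→ 8^2 + 2 = 66 —(−1)→ 65
65 —HB8→ 8^2 + 1 —bump→ 9^2 + 1 = 82 —(−1)→ 81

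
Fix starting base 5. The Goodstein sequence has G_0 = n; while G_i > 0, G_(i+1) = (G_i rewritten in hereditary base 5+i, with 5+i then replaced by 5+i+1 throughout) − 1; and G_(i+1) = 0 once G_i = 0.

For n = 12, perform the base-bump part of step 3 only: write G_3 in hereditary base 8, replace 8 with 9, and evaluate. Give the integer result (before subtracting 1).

16

step 0: 12 = 2·5 + 2; sub 6 for 5: 2·6 + 2; = 14; G_1 = 14−1 = 13
step 1: 13 = 2·6 + 1; sub 7 for 6: 2·7 + 1; = 15; G_2 = 15−1 = 14
step 2: 14 = 2·7; sub 8 for 7: 2·8; = 16; G_3 = 16−1 = 15
step 3: 15 = 8 + 7; sub 9 for 8: 9 + 7; = 16; G_4 = 16−1 = 15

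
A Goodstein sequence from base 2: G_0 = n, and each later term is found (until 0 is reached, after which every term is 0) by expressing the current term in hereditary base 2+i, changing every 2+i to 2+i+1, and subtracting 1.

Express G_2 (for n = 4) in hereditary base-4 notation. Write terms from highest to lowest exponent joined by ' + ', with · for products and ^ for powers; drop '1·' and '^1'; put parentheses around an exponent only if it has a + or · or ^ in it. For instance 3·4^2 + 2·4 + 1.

2·4^2 + 2·4 + 1

i=0: 4 = 2^2 (b=2); 2→3: 3^3 = 27; 27−1 = 26
i=1: 26 = 2·3^2 + 2·3 + 2 (b=3); 3→4: 2·4^2 + 2·4 + 2 = 42; 42−1 = 41
i=2: 41 = 2·4^2 + 2·4 + 1 (b=4); 4→5: 2·5^2 + 2·5 + 1 = 61; 61−1 = 60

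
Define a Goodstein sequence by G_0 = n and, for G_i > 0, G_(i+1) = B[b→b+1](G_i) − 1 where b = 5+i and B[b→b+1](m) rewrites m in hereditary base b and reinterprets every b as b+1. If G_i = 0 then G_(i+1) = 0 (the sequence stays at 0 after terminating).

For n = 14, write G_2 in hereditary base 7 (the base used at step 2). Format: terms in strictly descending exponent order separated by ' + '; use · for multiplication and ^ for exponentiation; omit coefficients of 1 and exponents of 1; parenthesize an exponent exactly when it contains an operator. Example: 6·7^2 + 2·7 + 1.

2·7 + 2

14 —HB5→ 2·5 + 4 —bump→ 2·6 + 4 = 16 —(−1)→ 15
15 —HB6→ 2·6 + 3 —bump→ 2·7 + 3 = 17 —(−1)→ 16
16 —HB7→ 2·7 + 2 —bump→ 2·8 + 2 = 18 —(−1)→ 17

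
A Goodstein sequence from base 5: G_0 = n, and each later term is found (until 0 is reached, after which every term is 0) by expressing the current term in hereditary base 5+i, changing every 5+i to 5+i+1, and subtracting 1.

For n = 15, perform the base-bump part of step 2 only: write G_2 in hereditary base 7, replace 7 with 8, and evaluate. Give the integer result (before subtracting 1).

20

G_0 = 15. HB_5(15) = 3·5. Bump = 18. G_1 = 17.
G_1 = 17. HB_6(17) = 2·6 + 5. Bump = 19. G_2 = 18.
G_2 = 18. HB_7(18) = 2·7 + 4. Bump = 20. G_3 = 19.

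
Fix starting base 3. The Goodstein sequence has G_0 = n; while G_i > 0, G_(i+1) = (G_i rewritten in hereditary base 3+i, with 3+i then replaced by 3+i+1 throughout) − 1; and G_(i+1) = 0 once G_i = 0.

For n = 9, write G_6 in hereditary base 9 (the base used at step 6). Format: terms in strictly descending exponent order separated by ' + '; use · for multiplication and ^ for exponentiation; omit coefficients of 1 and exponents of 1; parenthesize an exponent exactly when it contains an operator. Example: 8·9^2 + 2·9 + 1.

2·9 + 6

G_0=9  [base 3] 3^2  →[3↦4]→  4^2 = 16  −1 ⇒ G_1=15
G_1=15  [base 4] 3·4 + 3  →[4↦5]→  3·5 + 3 = 18  −1 ⇒ G_2=17
G_2=17  [base 5] 3·5 + 2  →[5↦6]→  3·6 + 2 = 20  −1 ⇒ G_3=19
G_3=19  [base 6] 3·6 + 1  →[6↦7]→  3·7 + 1 = 22  −1 ⇒ G_4=21
G_4=21  [base 7] 3·7  →[7↦8]→  3·8 = 24  −1 ⇒ G_5=23
G_5=23  [base 8] 2·8 + 7  →[8↦9]→  2·9 + 7 = 25  −1 ⇒ G_6=24
G_6=24  [base 9] 2·9 + 6  →[9↦10]→  2·10 + 6 = 26  −1 ⇒ G_7=25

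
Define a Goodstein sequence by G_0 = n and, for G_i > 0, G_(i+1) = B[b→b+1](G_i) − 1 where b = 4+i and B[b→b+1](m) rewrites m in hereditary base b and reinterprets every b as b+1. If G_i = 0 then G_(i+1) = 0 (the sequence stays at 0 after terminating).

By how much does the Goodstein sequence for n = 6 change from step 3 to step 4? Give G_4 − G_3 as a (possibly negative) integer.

base 4: 6 = 4 + 2; at 5: 5 + 2 = 7; next = 6
base 5: 6 = 5 + 1; at 6: 6 + 1 = 7; next = 6
base 6: 6 = 6; at 7: 7 = 7; next = 6
base 7: 6 = 6; at 8: 6 = 6; next = 5

-1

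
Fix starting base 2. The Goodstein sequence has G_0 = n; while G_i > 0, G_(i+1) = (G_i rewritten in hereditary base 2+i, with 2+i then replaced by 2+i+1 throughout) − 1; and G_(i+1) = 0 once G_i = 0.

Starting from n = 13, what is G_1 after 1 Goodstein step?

G_0 = 13. HB_2(13) = 2^(2 + 1) + 2^2 + 1. Bump = 109. G_1 = 108.
G_1 = 108. HB_3(108) = 3^(3 + 1) + 3^3. Bump = 1280. G_2 = 1279.

108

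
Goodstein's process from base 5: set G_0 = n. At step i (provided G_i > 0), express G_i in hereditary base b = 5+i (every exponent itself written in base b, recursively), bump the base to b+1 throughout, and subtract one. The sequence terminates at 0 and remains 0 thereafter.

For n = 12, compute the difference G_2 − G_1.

1

[0] 12 ≡ 2·5 + 2 (base 5). Lift 6: 14. −1: 13.
[1] 13 ≡ 2·6 + 1 (base 6). Lift 7: 15. −1: 14.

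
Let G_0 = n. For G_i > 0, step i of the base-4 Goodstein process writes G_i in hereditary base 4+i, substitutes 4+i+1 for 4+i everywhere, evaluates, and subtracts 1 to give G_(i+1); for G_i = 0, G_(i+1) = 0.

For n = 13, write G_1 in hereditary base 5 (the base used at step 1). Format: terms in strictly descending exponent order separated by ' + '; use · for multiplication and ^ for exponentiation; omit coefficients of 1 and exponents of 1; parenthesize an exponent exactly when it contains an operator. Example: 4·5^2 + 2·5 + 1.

3·5

G_0 = 13. HB_4(13) = 3·4 + 1. Bump = 16. G_1 = 15.
G_1 = 15. HB_5(15) = 3·5. Bump = 18. G_2 = 17.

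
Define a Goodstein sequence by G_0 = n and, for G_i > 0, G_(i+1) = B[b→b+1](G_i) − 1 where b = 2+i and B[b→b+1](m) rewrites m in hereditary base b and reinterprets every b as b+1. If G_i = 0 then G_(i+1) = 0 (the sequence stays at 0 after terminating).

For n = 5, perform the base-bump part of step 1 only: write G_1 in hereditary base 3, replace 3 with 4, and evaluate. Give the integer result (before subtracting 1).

5 —HB2→ 2^2 + 1 —bump→ 3^3 + 1 = 28 —(−1)→ 27
27 —HB3→ 3^3 —bump→ 4^4 = 256 —(−1)→ 255

256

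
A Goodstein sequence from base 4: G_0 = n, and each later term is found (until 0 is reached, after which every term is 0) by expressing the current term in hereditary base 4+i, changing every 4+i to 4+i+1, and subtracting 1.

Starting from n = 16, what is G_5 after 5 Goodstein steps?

16 —HB4→ 4^2 —bump→ 5^2 = 25 —(−1)→ 24
24 —HB5→ 4·5 + 4 —bump→ 4·6 + 4 = 28 —(−1)→ 27
27 —HB6→ 4·6 + 3 —bump→ 4·7 + 3 = 31 —(−1)→ 30
30 —HB7→ 4·7 + 2 —bump→ 4·8 + 2 = 34 —(−1)→ 33
33 —HB8→ 4·8 + 1 —bump→ 4·9 + 1 = 37 —(−1)→ 36
36 —HB9→ 4·9 —bump→ 4·10 = 40 —(−1)→ 39

36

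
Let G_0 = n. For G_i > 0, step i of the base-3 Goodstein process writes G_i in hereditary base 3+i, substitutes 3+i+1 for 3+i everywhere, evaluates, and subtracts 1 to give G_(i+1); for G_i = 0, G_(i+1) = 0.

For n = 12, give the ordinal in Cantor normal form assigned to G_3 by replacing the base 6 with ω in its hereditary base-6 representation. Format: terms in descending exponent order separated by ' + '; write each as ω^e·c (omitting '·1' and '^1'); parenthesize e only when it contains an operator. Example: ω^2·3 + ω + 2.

base 3: 12 = 3^2 + 3; at 4: 4^2 + 4 = 20; next = 19
base 4: 19 = 4^2 + 3; at 5: 5^2 + 3 = 28; next = 27
base 5: 27 = 5^2 + 2; at 6: 6^2 + 2 = 38; next = 37
base 6: 37 = 6^2 + 1; at 7: 7^2 + 1 = 50; next = 49

ω^2 + 1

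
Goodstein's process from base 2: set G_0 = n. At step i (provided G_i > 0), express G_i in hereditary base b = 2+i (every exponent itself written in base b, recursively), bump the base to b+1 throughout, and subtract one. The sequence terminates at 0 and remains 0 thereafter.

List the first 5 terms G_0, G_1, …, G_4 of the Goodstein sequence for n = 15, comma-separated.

15, 111, 1283, 18752, 326593

G_0=15  [base 2] 2^(2 + 1) + 2^2 + 2 + 1  →[2↦3]→  3^(3 + 1) + 3^3 + 3 + 1 = 112  −1 ⇒ G_1=111
G_1=111  [base 3] 3^(3 + 1) + 3^3 + 3  →[3↦4]→  4^(4 + 1) + 4^4 + 4 = 1284  −1 ⇒ G_2=1283
G_2=1283  [base 4] 4^(4 + 1) + 4^4 + 3  →[4↦5]→  5^(5 + 1) + 5^5 + 3 = 18753  −1 ⇒ G_3=18752
G_3=18752  [base 5] 5^(5 + 1) + 5^5 + 2  →[5↦6]→  6^(6 + 1) + 6^6 + 2 = 326594  −1 ⇒ G_4=326593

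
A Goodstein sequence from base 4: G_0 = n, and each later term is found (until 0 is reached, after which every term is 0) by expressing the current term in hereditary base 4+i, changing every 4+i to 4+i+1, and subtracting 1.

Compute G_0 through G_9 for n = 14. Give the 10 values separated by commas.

14, 16, 18, 20, 21, 22, 23, 24, 25, 26

i=0: 14 = 3·4 + 2 (b=4); 4→5: 3·5 + 2 = 17; 17−1 = 16
i=1: 16 = 3·5 + 1 (b=5); 5→6: 3·6 + 1 = 19; 19−1 = 18
i=2: 18 = 3·6 (b=6); 6→7: 3·7 = 21; 21−1 = 20
i=3: 20 = 2·7 + 6 (b=7); 7→8: 2·8 + 6 = 22; 22−1 = 21
i=4: 21 = 2·8 + 5 (b=8); 8→9: 2·9 + 5 = 23; 23−1 = 22
i=5: 22 = 2·9 + 4 (b=9); 9→10: 2·10 + 4 = 24; 24−1 = 23
i=6: 23 = 2·10 + 3 (b=10); 10→11: 2·11 + 3 = 25; 25−1 = 24
i=7: 24 = 2·11 + 2 (b=11); 11→12: 2·12 + 2 = 26; 26−1 = 25
i=8: 25 = 2·12 + 1 (b=12); 12→13: 2·13 + 1 = 27; 27−1 = 26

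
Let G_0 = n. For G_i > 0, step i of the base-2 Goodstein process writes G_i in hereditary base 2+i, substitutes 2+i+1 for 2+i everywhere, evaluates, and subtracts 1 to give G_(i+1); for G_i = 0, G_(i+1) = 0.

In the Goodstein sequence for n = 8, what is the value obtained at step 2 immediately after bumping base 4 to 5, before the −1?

step 0: 8 = 2^(2 + 1); sub 3 for 2: 3^(3 + 1); = 81; G_1 = 81−1 = 80
step 1: 80 = 2·3^3 + 2·3^2 + 2·3 + 2; sub 4 for 3: 2·4^4 + 2·4^2 + 2·4 + 2; = 554; G_2 = 554−1 = 553

6311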